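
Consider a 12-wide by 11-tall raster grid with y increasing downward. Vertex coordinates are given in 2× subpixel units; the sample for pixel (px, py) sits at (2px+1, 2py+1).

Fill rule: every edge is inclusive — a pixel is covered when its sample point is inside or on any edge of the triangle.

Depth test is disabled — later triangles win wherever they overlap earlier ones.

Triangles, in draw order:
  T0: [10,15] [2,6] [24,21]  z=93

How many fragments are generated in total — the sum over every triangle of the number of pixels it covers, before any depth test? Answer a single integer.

T0:
  2·area = 78
  edge (10, 15)→(2, 6): d=(-8,-9) inclusive
  edge (2, 6)→(24, 21): d=(22,15) inclusive
  edge (24, 21)→(10, 15): d=(-14,-6) inclusive
    (1,3)@(3, 7): e=[1,7,70] → █
    (2,3)@(5, 7): e=[19,-23,82] → ·
    (1,4)@(3, 9): e=[-15,51,42] → ·
    (2,4)@(5, 9): e=[3,21,54] → █
    (3,4)@(7, 9): e=[21,-9,66] → ·
    (2,5)@(5, 11): e=[-13,65,26] → ·
    (3,5)@(7, 11): e=[5,35,38] → █
    (4,5)@(9, 11): e=[23,5,50] → █
    (5,5)@(11, 11): e=[41,-25,62] → ·
    (3,6)@(7, 13): e=[-11,79,10] → ·
    (4,6)@(9, 13): e=[7,49,22] → █
    (5,6)@(11, 13): e=[25,19,34] → █
  covered (12 px):
    · · · · · · · · · · · ·
    · · · · · · · · · · · ·
    · · · · · · · · · · · ·
    · █ · · · · · · · · · ·
    · · █ · · · · · · · · ·
    · · · █ █ · · · · · · ·
    · · · · █ █ · · · · · ·
    · · · · · █ █ █ · · · ·
    · · · · · · · █ █ · · ·
    · · · · · · · · · · █ ·
    · · · · · · · · · · · ·

Result: 12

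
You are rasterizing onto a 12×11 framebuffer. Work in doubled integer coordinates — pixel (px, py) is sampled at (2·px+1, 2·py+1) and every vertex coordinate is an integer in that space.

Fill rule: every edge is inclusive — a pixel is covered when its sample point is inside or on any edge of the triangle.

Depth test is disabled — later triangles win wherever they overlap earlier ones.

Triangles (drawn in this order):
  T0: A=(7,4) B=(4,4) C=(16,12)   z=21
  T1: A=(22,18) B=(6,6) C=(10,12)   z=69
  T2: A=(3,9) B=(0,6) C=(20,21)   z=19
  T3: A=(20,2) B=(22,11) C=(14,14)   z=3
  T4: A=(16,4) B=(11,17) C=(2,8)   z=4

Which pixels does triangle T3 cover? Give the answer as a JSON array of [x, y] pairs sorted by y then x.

T0:
  2·area = 24  (B↔C swapped to make it positive)
  edge (7, 4)→(16, 12): d=(9,8) inclusive
  edge (16, 12)→(4, 4): d=(-12,-8) inclusive
  edge (4, 4)→(7, 4): d=(3,0) inclusive
    (3,2)@(7, 5): e=[9,12,3] → #
    (4,2)@(9, 5): e=[-7,28,3] → ·
    (3,3)@(7, 7): e=[27,-12,9] → ·
    (4,3)@(9, 7): e=[11,4,9] → #
    (5,3)@(11, 7): e=[-5,20,9] → ·
    (4,4)@(9, 9): e=[29,-20,15] → ·
  covered (2 px):
    · · · · · · · · · · · ·
    · · · · · · · · · · · ·
    · · · # · · · · · · · ·
    · · · · # · · · · · · ·
    · · · · · · · · · · · ·
    · · · · · · · · · · · ·
    · · · · · · · · · · · ·
    · · · · · · · · · · · ·
    · · · · · · · · · · · ·
    · · · · · · · · · · · ·
    · · · · · · · · · · · ·
T1:
  2·area = 48  (B↔C swapped to make it positive)
  edge (22, 18)→(10, 12): d=(-12,-6) inclusive
  edge (10, 12)→(6, 6): d=(-4,-6) inclusive
  edge (6, 6)→(22, 18): d=(16,12) inclusive
    (3,3)@(7, 7): e=[42,2,4] → #
    (4,3)@(9, 7): e=[54,14,-20] → ·
    (3,4)@(7, 9): e=[18,-6,36] → ·
    (4,4)@(9, 9): e=[30,6,12] → #
    (5,4)@(11, 9): e=[42,18,-12] → ·
    (4,5)@(9, 11): e=[6,-2,44] → ·
    (5,5)@(11, 11): e=[18,10,20] → #
    (6,5)@(13, 11): e=[30,22,-4] → ·
    (5,6)@(11, 13): e=[-6,2,52] → ·
    (6,6)@(13, 13): e=[6,14,28] → #
    (7,6)@(15, 13): e=[18,26,4] → #
    (8,6)@(17, 13): e=[30,38,-20] → ·
  covered (6 px):
    · · · · · · · · · · · ·
    · · · · · · · · · · · ·
    · · · · · · · · · · · ·
    · · · # · · · · · · · ·
    · · · · # · · · · · · ·
    · · · · · # · · · · · ·
    · · · · · · # # · · · ·
    · · · · · · · · # · · ·
    · · · · · · · · · · · ·
    · · · · · · · · · · · ·
    · · · · · · · · · · · ·
T2:
  2·area = 15
  edge (3, 9)→(0, 6): d=(-3,-3) inclusive
  edge (0, 6)→(20, 21): d=(20,15) inclusive
  edge (20, 21)→(3, 9): d=(-17,-12) inclusive
    (0,3)@(1, 7): e=[0,5,10] → #  [on edge]
    (1,3)@(3, 7): e=[6,-25,34] → ·
    (0,4)@(1, 9): e=[-6,45,-24] → ·
    (1,4)@(3, 9): e=[0,15,0] → #  [on edge]
    (2,4)@(5, 9): e=[6,-15,24] → ·
    (1,5)@(3, 11): e=[-6,55,-34] → ·
    (2,5)@(5, 11): e=[0,25,-10] → ·  [on edge]
    (3,6)@(7, 13): e=[0,35,-20] → ·  [on edge]
    (4,6)@(9, 13): e=[6,5,4] → #
    (5,6)@(11, 13): e=[12,-25,28] → ·
    (4,7)@(9, 15): e=[0,45,-30] → ·  [on edge]
    (5,8)@(11, 17): e=[0,55,-40] → ·  [on edge]
    (6,9)@(13, 19): e=[0,65,-50] → ·  [on edge]
    (7,10)@(15, 21): e=[0,75,-60] → ·  [on edge]
  covered (3 px):
    · · · · · · · · · · · ·
    · · · · · · · · · · · ·
    · · · · · · · · · · · ·
    # · · · · · · · · · · ·
    · # · · · · · · · · · ·
    · · · · · · · · · · · ·
    · · · · # · · · · · · ·
    · · · · · · · · · · · ·
    · · · · · · · · · · · ·
    · · · · · · · · · · · ·
    · · · · · · · · · · · ·
T3:
  2·area = 78
  edge (20, 2)→(22, 11): d=(2,9) inclusive
  edge (22, 11)→(14, 14): d=(-8,3) inclusive
  edge (14, 14)→(20, 2): d=(6,-12) inclusive
    (9,2)@(19, 5): e=[15,57,6] → #
    (10,2)@(21, 5): e=[-3,51,30] → ·
    (9,3)@(19, 7): e=[19,41,18] → #
    (10,3)@(21, 7): e=[1,35,42] → #
    (11,3)@(23, 7): e=[-17,29,66] → ·
    (8,4)@(17, 9): e=[41,31,6] → #
    (11,4)@(23, 9): e=[-13,13,78] → ·
    (8,5)@(17, 11): e=[45,15,18] → #
    (11,5)@(23, 11): e=[-9,-3,90] → ·
    (7,6)@(15, 13): e=[67,5,6] → #
    (8,6)@(17, 13): e=[49,-1,30] → ·
    (9,6)@(19, 13): e=[31,-7,54] → ·
  covered (10 px):
    · · · · · · · · · · · ·
    · · · · · · · · · · · ·
    · · · · · · · · · # · ·
    · · · · · · · · · # # ·
    · · · · · · · · # # # ·
    · · · · · · · · # # # ·
    · · · · · · · # · · · ·
    · · · · · · · · · · · ·
    · · · · · · · · · · · ·
    · · · · · · · · · · · ·
    · · · · · · · · · · · ·
T4:
  2·area = 162
  edge (16, 4)→(11, 17): d=(-5,13) inclusive
  edge (11, 17)→(2, 8): d=(-9,-9) inclusive
  edge (2, 8)→(16, 4): d=(14,-4) inclusive
    (6,2)@(13, 5): e=[34,126,2] → #
    (7,2)@(15, 5): e=[8,144,10] → #
    (8,2)@(17, 5): e=[-18,162,18] → ·
    (0,3)@(1, 7): e=[180,0,-18] → ·  [on edge]
    (3,3)@(7, 7): e=[102,54,6] → #
    (4,3)@(9, 7): e=[76,72,14] → #
    (5,3)@(11, 7): e=[50,90,22] → #
    (7,3)@(15, 7): e=[-2,126,38] → ·
    (1,4)@(3, 9): e=[144,0,18] → #  [on edge]
    (2,4)@(5, 9): e=[118,18,26] → #
    (7,4)@(15, 9): e=[-12,108,66] → ·
    (1,5)@(3, 11): e=[134,-18,46] → ·
    (2,5)@(5, 11): e=[108,0,54] → #  [on edge]
    (3,6)@(7, 13): e=[72,0,90] → #  [on edge]
    (4,7)@(9, 15): e=[36,0,126] → #  [on edge]
    (5,8)@(11, 17): e=[0,0,162] → #  [on edge]
    (6,9)@(13, 19): e=[-36,0,198] → ·  [on edge]
    (7,10)@(15, 21): e=[-72,0,234] → ·  [on edge]
  covered (23 px):
    · · · · · · · · · · · ·
    · · · · · · · · · · · ·
    · · · · · · # # · · · ·
    · · · # # # # · · · · ·
    · # # # # # # · · · · ·
    · · # # # # # · · · · ·
    · · · # # # · · · · · ·
    · · · · # # · · · · · ·
    · · · · · # · · · · · ·
    · · · · · · · · · · · ·
    · · · · · · · · · · · ·

Final: [[9,2],[9,3],[10,3],[8,4],[9,4],[10,4],[8,5],[9,5],[10,5],[7,6]]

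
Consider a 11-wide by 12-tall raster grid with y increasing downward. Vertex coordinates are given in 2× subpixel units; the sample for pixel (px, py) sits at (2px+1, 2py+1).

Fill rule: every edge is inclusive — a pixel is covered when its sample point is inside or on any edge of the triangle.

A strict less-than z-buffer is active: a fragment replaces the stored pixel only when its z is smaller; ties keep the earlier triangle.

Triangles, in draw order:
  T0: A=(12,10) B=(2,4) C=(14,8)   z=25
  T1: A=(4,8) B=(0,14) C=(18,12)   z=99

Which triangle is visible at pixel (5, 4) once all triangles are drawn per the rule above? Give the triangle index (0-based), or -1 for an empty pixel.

T0:
  2·area = 32
  edge (12, 10)→(2, 4): d=(-10,-6) inclusive
  edge (2, 4)→(14, 8): d=(12,4) inclusive
  edge (14, 8)→(12, 10): d=(-2,2) inclusive
    (10,0)@(21, 1): e=[144,-112,0] → .  [on edge]
    (9,1)@(19, 3): e=[112,-80,0] → .  [on edge]
    (2,2)@(5, 5): e=[8,0,24] → X  [on edge]
    (3,2)@(7, 5): e=[20,-8,20] → .
    (8,2)@(17, 5): e=[80,-48,0] → .  [on edge]
    (2,3)@(5, 7): e=[-12,24,20] → .
    (3,3)@(7, 7): e=[0,16,16] → X  [on edge]
    (4,3)@(9, 7): e=[12,8,12] → X
    (5,3)@(11, 7): e=[24,0,8] → X  [on edge]
    (6,3)@(13, 7): e=[36,-8,4] → .
    (7,3)@(15, 7): e=[48,-16,0] → .  [on edge]
    (3,4)@(7, 9): e=[-20,40,12] → .
    (6,4)@(13, 9): e=[16,16,0] → X  [on edge]
    (8,4)@(17, 9): e=[40,0,-8] → .  [on edge]
    (5,5)@(11, 11): e=[-16,48,0] → .  [on edge]
    (4,6)@(9, 13): e=[-48,80,0] → .  [on edge]
    (8,6)@(17, 13): e=[0,48,-16] → .  [on edge]
    (3,7)@(7, 15): e=[-80,112,0] → .  [on edge]
    (2,8)@(5, 17): e=[-112,144,0] → .  [on edge]
    (1,9)@(3, 19): e=[-144,176,0] → .  [on edge]
    (0,10)@(1, 21): e=[-176,208,0] → .  [on edge]
  covered (6 px):
    . . . . . . . . . . .
    . . . . . . . . . . .
    . . X . . . . . . . .
    . . . X X X . . . . .
    . . . . . X X . . . .
    . . . . . . . . . . .
    . . . . . . . . . . .
    . . . . . . . . . . .
    . . . . . . . . . . .
    . . . . . . . . . . .
    . . . . . . . . . . .
    . . . . . . . . . . .
T1:
  2·area = 100  (B↔C swapped to make it positive)
  edge (4, 8)→(18, 12): d=(14,4) inclusive
  edge (18, 12)→(0, 14): d=(-18,2) inclusive
  edge (0, 14)→(4, 8): d=(4,-6) inclusive
    (2,4)@(5, 9): e=[10,80,10] → X
    (3,4)@(7, 9): e=[2,76,22] → X
    (4,4)@(9, 9): e=[-6,72,34] → .
    (1,5)@(3, 11): e=[46,48,6] → X
    (4,5)@(9, 11): e=[22,36,42] → X
    (5,5)@(11, 11): e=[14,32,54] → X
    (6,5)@(13, 11): e=[6,28,66] → X
    (7,5)@(15, 11): e=[-2,24,78] → .
    (0,6)@(1, 13): e=[82,16,2] → X
    (4,6)@(9, 13): e=[50,0,50] → X  [on edge]
    (5,6)@(11, 13): e=[42,-4,62] → .
    (6,6)@(13, 13): e=[34,-8,74] → .
  covered (13 px):
    . . . . . . . . . . .
    . . . . . . . . . . .
    . . . . . . . . . . .
    . . . . . . . . . . .
    . . X X . . . . . . .
    . X X X X X X . . . .
    X X X X X . . . . . .
    . . . . . . . . . . .
    . . . . . . . . . . .
    . . . . . . . . . . .
    . . . . . . . . . . .
    . . . . . . . . . . .

Z-buffer (winner per pixel, '.' = empty):
  . . . . . . . . . . .
  . . . . . . . . . . .
  . . 0 . . . . . . . .
  . . . 0 0 0 . . . . .
  . . 1 1 . 0 0 . . . .
  . 1 1 1 1 1 1 . . . .
  1 1 1 1 1 . . . . . .
  . . . . . . . . . . .
  . . . . . . . . . . .
  . . . . . . . . . . .
  . . . . . . . . . . .
  . . . . . . . . . . .

Result: 0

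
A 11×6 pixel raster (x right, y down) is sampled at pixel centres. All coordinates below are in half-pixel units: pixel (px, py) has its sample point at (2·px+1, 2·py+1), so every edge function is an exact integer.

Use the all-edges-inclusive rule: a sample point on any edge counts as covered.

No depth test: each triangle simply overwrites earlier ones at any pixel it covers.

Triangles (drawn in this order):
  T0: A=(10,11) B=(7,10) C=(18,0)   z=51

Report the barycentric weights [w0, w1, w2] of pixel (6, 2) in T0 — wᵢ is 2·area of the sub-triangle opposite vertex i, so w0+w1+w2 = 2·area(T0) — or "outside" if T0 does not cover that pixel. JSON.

T0:
  2·area = 41
  edge (10, 11)→(7, 10): d=(-3,-1) inclusive
  edge (7, 10)→(18, 0): d=(11,-10) inclusive
  edge (18, 0)→(10, 11): d=(-8,11) inclusive
    (8,0)@(17, 1): e=[37,1,3] → █
    (9,0)@(19, 1): e=[39,21,-19] → ·
    (7,1)@(15, 3): e=[29,3,9] → █
    (8,1)@(17, 3): e=[31,23,-13] → ·
    (6,2)@(13, 5): e=[21,5,15] → █
    (7,2)@(15, 5): e=[23,25,-7] → ·
    (5,3)@(11, 7): e=[13,7,21] → █
    (6,3)@(13, 7): e=[15,27,-1] → ·
    (4,4)@(9, 9): e=[5,9,27] → █
    (6,4)@(13, 9): e=[9,49,-17] → ·
    (4,5)@(9, 11): e=[-1,31,11] → ·
    (5,5)@(11, 11): e=[1,51,-11] → ·
  covered (6 px):
    · · · · · · · · █ · ·
    · · · · · · · █ · · ·
    · · · · · · █ · · · ·
    · · · · · █ · · · · ·
    · · · · █ █ · · · · ·
    · · · · · · · · · · ·

Result: [5,15,21]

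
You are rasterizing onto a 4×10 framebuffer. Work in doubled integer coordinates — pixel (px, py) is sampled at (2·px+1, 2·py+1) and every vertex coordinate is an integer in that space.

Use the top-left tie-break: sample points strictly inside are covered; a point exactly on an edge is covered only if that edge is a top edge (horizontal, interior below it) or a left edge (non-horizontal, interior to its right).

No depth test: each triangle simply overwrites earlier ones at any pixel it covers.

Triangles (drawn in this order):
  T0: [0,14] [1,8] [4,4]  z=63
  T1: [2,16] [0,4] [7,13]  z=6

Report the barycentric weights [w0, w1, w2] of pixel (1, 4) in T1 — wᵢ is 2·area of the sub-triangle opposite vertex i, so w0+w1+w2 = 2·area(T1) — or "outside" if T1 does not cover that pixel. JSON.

T0:
  2·area = 14
  edge (0, 14)→(1, 8): d=(1,-6) top-left  bias=+0
  edge (1, 8)→(4, 4): d=(3,-4) top-left  bias=+0
  edge (4, 4)→(0, 14): d=(-4,10) right/bottom  bias=-1
    (0,4)@(1, 9): e=[1,3,10] → X
    (1,4)@(3, 9): e=[13,11,-10] → .
    (0,5)@(1, 11): e=[3,9,2] → X
    (1,5)@(3, 11): e=[15,17,-18] → .
    (0,6)@(1, 13): e=[5,15,-6] → .
  covered (2 px):
    . . . .
    . . . .
    . . . .
    . . . .
    X . . .
    X . . .
    . . . .
    . . . .
    . . . .
    . . . .
T1:
  2·area = 66
  edge (2, 16)→(0, 4): d=(-2,-12) top-left  bias=+0
  edge (0, 4)→(7, 13): d=(7,9) right/bottom  bias=-1
  edge (7, 13)→(2, 16): d=(-5,3) right/bottom  bias=-1
    (0,3)@(1, 7): e=[6,12,48] → X
    (1,3)@(3, 7): e=[30,-6,42] → .
    (0,4)@(1, 9): e=[2,26,38] → X
    (1,4)@(3, 9): e=[26,8,32] → X
    (2,4)@(5, 9): e=[50,-10,26] → .
    (0,5)@(1, 11): e=[-2,40,28] → .
    (1,5)@(3, 11): e=[22,22,22] → X
    (2,5)@(5, 11): e=[46,4,16] → X
    (3,5)@(7, 11): e=[70,-14,10] → .
    (1,6)@(3, 13): e=[18,36,12] → X
    (3,6)@(7, 13): e=[66,0,0] → .  [on edge]
    (1,7)@(3, 15): e=[14,50,2] → X
  covered (8 px):
    . . . .
    . . . .
    . . . .
    X . . .
    X X . .
    . X X .
    . X X .
    . X . .
    . . . .
    . . . .

Final: [8,32,26]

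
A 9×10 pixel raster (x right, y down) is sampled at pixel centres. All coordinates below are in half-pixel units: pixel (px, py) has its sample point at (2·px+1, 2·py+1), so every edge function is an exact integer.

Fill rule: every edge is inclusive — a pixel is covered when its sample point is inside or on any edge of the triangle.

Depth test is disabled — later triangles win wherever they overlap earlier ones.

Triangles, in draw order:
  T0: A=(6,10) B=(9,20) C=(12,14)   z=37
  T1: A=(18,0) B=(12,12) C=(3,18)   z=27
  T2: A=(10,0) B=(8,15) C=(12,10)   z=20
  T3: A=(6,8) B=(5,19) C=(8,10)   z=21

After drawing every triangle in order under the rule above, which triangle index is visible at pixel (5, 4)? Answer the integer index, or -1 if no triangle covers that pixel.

T0:
  2·area = 48  (B↔C swapped to make it positive)
  edge (6, 10)→(12, 14): d=(6,4) inclusive
  edge (12, 14)→(9, 20): d=(-3,6) inclusive
  edge (9, 20)→(6, 10): d=(-3,-10) inclusive
    (3,5)@(7, 11): e=[2,39,7] → #
    (4,5)@(9, 11): e=[-6,27,27] → ·
    (3,6)@(7, 13): e=[14,33,1] → #
    (4,6)@(9, 13): e=[6,21,21] → #
    (5,6)@(11, 13): e=[-2,9,41] → ·
    (3,7)@(7, 15): e=[26,27,-5] → ·
    (4,7)@(9, 15): e=[18,15,15] → #
    (5,7)@(11, 15): e=[10,3,35] → #
    (6,7)@(13, 15): e=[2,-9,55] → ·
    (4,8)@(9, 17): e=[30,9,9] → #
    (5,8)@(11, 17): e=[22,-3,29] → ·
    (4,9)@(9, 19): e=[42,3,3] → #
  covered (7 px):
    · · · · · · · · ·
    · · · · · · · · ·
    · · · · · · · · ·
    · · · · · · · · ·
    · · · · · · · · ·
    · · · # · · · · ·
    · · · # # · · · ·
    · · · · # # · · ·
    · · · · # · · · ·
    · · · · # · · · ·
T1:
  2·area = 72
  edge (18, 0)→(12, 12): d=(-6,12) inclusive
  edge (12, 12)→(3, 18): d=(-9,6) inclusive
  edge (3, 18)→(18, 0): d=(15,-18) inclusive
    (7,2)@(15, 5): e=[6,45,21] → #
    (8,2)@(17, 5): e=[-18,33,57] → ·
    (6,3)@(13, 7): e=[18,39,15] → #
    (7,3)@(15, 7): e=[-6,27,51] → ·
    (5,4)@(11, 9): e=[30,33,9] → #
    (7,4)@(15, 9): e=[-18,9,81] → ·
    (4,5)@(9, 11): e=[42,27,3] → #
    (6,5)@(13, 11): e=[-6,3,75] → ·
    (4,6)@(9, 13): e=[30,9,33] → #
    (5,6)@(11, 13): e=[6,-3,69] → ·
    (3,7)@(7, 15): e=[42,3,27] → #
    (4,7)@(9, 15): e=[18,-9,63] → ·
  covered (8 px):
    · · · · · · · · ·
    · · · · · · · · ·
    · · · · · · · # ·
    · · · · · · # · ·
    · · · · · # # · ·
    · · · · # # · · ·
    · · · · # · · · ·
    · · · # · · · · ·
    · · · · · · · · ·
    · · · · · · · · ·
T2:
  2·area = 50  (B↔C swapped to make it positive)
  edge (10, 0)→(12, 10): d=(2,10) inclusive
  edge (12, 10)→(8, 15): d=(-4,5) inclusive
  edge (8, 15)→(10, 0): d=(2,-15) inclusive
    (5,2)@(11, 5): e=[0,25,25] → #  [on edge]
    (6,2)@(13, 5): e=[-20,15,55] → ·
    (5,3)@(11, 7): e=[4,17,29] → #
    (6,3)@(13, 7): e=[-16,7,59] → ·
    (4,4)@(9, 9): e=[28,19,3] → #
    (6,4)@(13, 9): e=[-12,-1,63] → ·
    (4,5)@(9, 11): e=[32,11,7] → #
    (6,5)@(13, 11): e=[-8,-9,67] → ·
    (4,6)@(9, 13): e=[36,3,11] → #
    (5,6)@(11, 13): e=[16,-7,41] → ·
    (4,7)@(9, 15): e=[40,-5,15] → ·
    (6,7)@(13, 15): e=[0,-25,75] → ·  [on edge]
  covered (7 px):
    · · · · · · · · ·
    · · · · · · · · ·
    · · · · · # · · ·
    · · · · · # · · ·
    · · · · # # · · ·
    · · · · # # · · ·
    · · · · # · · · ·
    · · · · · · · · ·
    · · · · · · · · ·
    · · · · · · · · ·
T3:
  2·area = 24  (B↔C swapped to make it positive)
  edge (6, 8)→(8, 10): d=(2,2) inclusive
  edge (8, 10)→(5, 19): d=(-3,9) inclusive
  edge (5, 19)→(6, 8): d=(1,-11) inclusive
    (5,0)@(11, 1): e=[-24,0,48] → ·  [on edge]
    (0,1)@(1, 3): e=[0,84,-60] → ·  [on edge]
    (1,2)@(3, 5): e=[0,60,-36] → ·  [on edge]
    (2,3)@(5, 7): e=[0,36,-12] → ·  [on edge]
    (4,3)@(9, 7): e=[-8,0,32] → ·  [on edge]
    (3,4)@(7, 9): e=[0,12,12] → #  [on edge]
    (4,4)@(9, 9): e=[-4,-6,34] → ·
    (3,5)@(7, 11): e=[4,6,14] → #
    (4,5)@(9, 11): e=[0,-12,36] → ·  [on edge]
    (3,6)@(7, 13): e=[8,0,16] → #  [on edge]
    (4,6)@(9, 13): e=[4,-18,38] → ·
    (5,6)@(11, 13): e=[0,-36,60] → ·  [on edge]
    (6,7)@(13, 15): e=[0,-60,84] → ·  [on edge]
    (7,8)@(15, 17): e=[0,-84,108] → ·  [on edge]
    (2,9)@(5, 19): e=[24,0,0] → #  [on edge]
    (8,9)@(17, 19): e=[0,-108,132] → ·  [on edge]
  covered (4 px):
    · · · · · · · · ·
    · · · · · · · · ·
    · · · · · · · · ·
    · · · · · · · · ·
    · · · # · · · · ·
    · · · # · · · · ·
    · · · # · · · · ·
    · · · · · · · · ·
    · · · · · · · · ·
    · · # · · · · · ·

Z-buffer (winner per pixel, '.' = empty):
  . . . . . . . . .
  . . . . . . . . .
  . . . . . 2 . 1 .
  . . . . . 2 1 . .
  . . . 3 2 2 1 . .
  . . . 3 2 2 . . .
  . . . 3 2 . . . .
  . . . 1 0 0 . . .
  . . . . 0 . . . .
  . . 3 . 0 . . . .

Answer: 2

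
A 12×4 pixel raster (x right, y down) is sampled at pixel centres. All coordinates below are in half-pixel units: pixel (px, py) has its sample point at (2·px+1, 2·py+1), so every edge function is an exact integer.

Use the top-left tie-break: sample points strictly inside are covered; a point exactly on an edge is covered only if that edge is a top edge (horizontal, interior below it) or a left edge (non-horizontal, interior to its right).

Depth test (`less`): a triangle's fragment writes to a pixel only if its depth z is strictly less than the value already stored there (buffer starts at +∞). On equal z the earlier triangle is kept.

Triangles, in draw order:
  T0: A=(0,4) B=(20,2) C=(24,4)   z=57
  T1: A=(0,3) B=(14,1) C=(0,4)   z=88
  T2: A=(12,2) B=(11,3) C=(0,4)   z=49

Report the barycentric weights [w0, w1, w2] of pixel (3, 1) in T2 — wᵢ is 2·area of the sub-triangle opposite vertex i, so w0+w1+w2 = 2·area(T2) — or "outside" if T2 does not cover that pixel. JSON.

T0:
  2·area = 48
  edge (0, 4)→(20, 2): d=(20,-2) top-left  bias=+0
  edge (20, 2)→(24, 4): d=(4,2) right/bottom  bias=-1
  edge (24, 4)→(0, 4): d=(-24,0) right/bottom  bias=-1
    (5,1)@(11, 3): e=[2,22,24] → █
    (6,1)@(13, 3): e=[6,18,24] → █
    (7,1)@(15, 3): e=[10,14,24] → █
    (8,1)@(17, 3): e=[14,10,24] → █
    (9,1)@(19, 3): e=[18,6,24] → █
    (10,1)@(21, 3): e=[22,2,24] → █
    (11,1)@(23, 3): e=[26,-2,24] → ·
    (5,2)@(11, 5): e=[42,30,-24] → ·
    (6,2)@(13, 5): e=[46,26,-24] → ·
    (7,2)@(15, 5): e=[50,22,-24] → ·
    (8,2)@(17, 5): e=[54,18,-24] → ·
    (9,2)@(19, 5): e=[58,14,-24] → ·
  covered (6 px):
    · · · · · · · · · · · ·
    · · · · · █ █ █ █ █ █ ·
    · · · · · · · · · · · ·
    · · · · · · · · · · · ·
T1:
  2·area = 14
  edge (0, 3)→(14, 1): d=(14,-2) top-left  bias=+0
  edge (14, 1)→(0, 4): d=(-14,3) right/bottom  bias=-1
  edge (0, 4)→(0, 3): d=(0,-1) top-left  bias=+0
    (0,1)@(1, 3): e=[2,11,1] → █
    (1,1)@(3, 3): e=[6,5,3] → █
    (2,1)@(5, 3): e=[10,-1,5] → ·
    (0,2)@(1, 5): e=[30,-17,1] → ·
    (1,2)@(3, 5): e=[34,-23,3] → ·
  covered (2 px):
    · · · · · · · · · · · ·
    █ █ · · · · · · · · · ·
    · · · · · · · · · · · ·
    · · · · · · · · · · · ·
T2:
  2·area = 10
  edge (12, 2)→(11, 3): d=(-1,1) right/bottom  bias=-1
  edge (11, 3)→(0, 4): d=(-11,1) right/bottom  bias=-1
  edge (0, 4)→(12, 2): d=(12,-2) top-left  bias=+0
    (6,0)@(13, 1): e=[0,20,-10] → ·  [on edge]
    (3,1)@(7, 3): e=[4,4,2] → █
    (4,1)@(9, 3): e=[2,2,6] → █
    (5,1)@(11, 3): e=[0,0,10] → ·  [on edge]
    (3,2)@(7, 5): e=[2,-18,26] → ·
    (4,2)@(9, 5): e=[0,-20,30] → ·  [on edge]
    (3,3)@(7, 7): e=[0,-40,50] → ·  [on edge]
  covered (2 px):
    · · · · · · · · · · · ·
    · · · █ █ · · · · · · ·
    · · · · · · · · · · · ·
    · · · · · · · · · · · ·

Final: [4,2,4]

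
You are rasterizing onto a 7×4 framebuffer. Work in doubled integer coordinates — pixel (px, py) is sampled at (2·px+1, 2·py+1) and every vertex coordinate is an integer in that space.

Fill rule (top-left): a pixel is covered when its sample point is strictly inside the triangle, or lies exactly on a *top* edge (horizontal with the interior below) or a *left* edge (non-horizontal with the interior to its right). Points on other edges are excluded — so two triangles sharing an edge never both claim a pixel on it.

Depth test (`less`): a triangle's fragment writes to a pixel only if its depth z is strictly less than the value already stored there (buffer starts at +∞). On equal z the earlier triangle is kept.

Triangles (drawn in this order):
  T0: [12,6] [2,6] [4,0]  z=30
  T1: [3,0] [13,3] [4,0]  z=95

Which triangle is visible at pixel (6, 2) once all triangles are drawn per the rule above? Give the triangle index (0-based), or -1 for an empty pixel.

T0:
  2·area = 60
  edge (12, 6)→(2, 6): d=(-10,0) right/bottom  bias=-1
  edge (2, 6)→(4, 0): d=(2,-6) top-left  bias=+0
  edge (4, 0)→(12, 6): d=(8,6) right/bottom  bias=-1
    (2,0)@(5, 1): e=[50,8,2] → X
    (3,0)@(7, 1): e=[50,20,-10] → .
    (1,1)@(3, 3): e=[30,0,30] → X  [on edge]
    (3,1)@(7, 3): e=[30,24,6] → X
    (4,1)@(9, 3): e=[30,36,-6] → .
    (1,2)@(3, 5): e=[10,4,46] → X
    (4,2)@(9, 5): e=[10,40,10] → X
    (5,2)@(11, 5): e=[10,52,-2] → .
    (1,3)@(3, 7): e=[-10,8,62] → .
    (2,3)@(5, 7): e=[-10,20,50] → .
    (3,3)@(7, 7): e=[-10,32,38] → .
    (4,3)@(9, 7): e=[-10,44,26] → .
  covered (8 px):
    . . X . . . .
    . X X X . . .
    . X X X X . .
    . . . . . . .
T1:
  2·area = 3  (B↔C swapped to make it positive)
  edge (3, 0)→(4, 0): d=(1,0) top-left  bias=+0
  edge (4, 0)→(13, 3): d=(9,3) right/bottom  bias=-1
  edge (13, 3)→(3, 0): d=(-10,-3) top-left  bias=+0
    (3,0)@(7, 1): e=[1,0,2] → .  [on edge]
    (6,1)@(13, 3): e=[3,0,0] → .  [on edge]
  covered (0 px):
    . . . . . . .
    . . . . . . .
    . . . . . . .
    . . . . . . .

Z-buffer (winner per pixel, '.' = empty):
  . . 0 . . . .
  . 0 0 0 . . .
  . 0 0 0 0 . .
  . . . . . . .

Result: -1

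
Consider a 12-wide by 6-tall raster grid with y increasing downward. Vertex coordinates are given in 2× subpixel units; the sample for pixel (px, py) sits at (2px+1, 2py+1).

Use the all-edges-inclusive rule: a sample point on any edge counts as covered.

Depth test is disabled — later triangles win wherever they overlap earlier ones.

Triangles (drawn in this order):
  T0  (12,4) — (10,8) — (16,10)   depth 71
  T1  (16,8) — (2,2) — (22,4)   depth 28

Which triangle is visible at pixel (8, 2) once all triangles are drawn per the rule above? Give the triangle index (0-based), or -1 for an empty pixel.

T0:
  2·area = 28  (B↔C swapped to make it positive)
  edge (12, 4)→(16, 10): d=(4,6) inclusive
  edge (16, 10)→(10, 8): d=(-6,-2) inclusive
  edge (10, 8)→(12, 4): d=(2,-4) inclusive
    (0,2)@(1, 5): e=[70,0,-42] → .  [on edge]
    (3,3)@(7, 7): e=[42,0,-14] → .  [on edge]
    (5,3)@(11, 7): e=[18,8,2] → X
    (6,3)@(13, 7): e=[6,12,10] → X
    (7,3)@(15, 7): e=[-6,16,18] → .
    (5,4)@(11, 9): e=[26,-4,6] → .
    (6,4)@(13, 9): e=[14,0,14] → X  [on edge]
    (7,4)@(15, 9): e=[2,4,22] → X
    (8,4)@(17, 9): e=[-10,8,30] → .
    (6,5)@(13, 11): e=[22,-12,18] → .
    (7,5)@(15, 11): e=[10,-8,26] → .
    (9,5)@(19, 11): e=[-14,0,42] → .  [on edge]
  covered (4 px):
    . . . . . . . . . . . .
    . . . . . . . . . . . .
    . . . . . . . . . . . .
    . . . . . X X . . . . .
    . . . . . . X X . . . .
    . . . . . . . . . . . .
T1:
  2·area = 92
  edge (16, 8)→(2, 2): d=(-14,-6) inclusive
  edge (2, 2)→(22, 4): d=(20,2) inclusive
  edge (22, 4)→(16, 8): d=(-6,4) inclusive
    (2,1)@(5, 3): e=[4,14,74] → X
    (3,1)@(7, 3): e=[16,10,66] → X
    (4,1)@(9, 3): e=[28,6,58] → X
    (5,1)@(11, 3): e=[40,2,50] → X
    (6,1)@(13, 3): e=[52,-2,42] → .
    (2,2)@(5, 5): e=[-24,54,62] → .
    (3,2)@(7, 5): e=[-12,50,54] → .
    (4,2)@(9, 5): e=[0,46,46] → X  [on edge]
    (6,2)@(13, 5): e=[24,38,30] → X
    (7,2)@(15, 5): e=[36,34,22] → X
    (8,2)@(17, 5): e=[48,30,14] → X
    (9,2)@(19, 5): e=[60,26,6] → X
    (11,5)@(23, 11): e=[0,138,-46] → .  [on edge]
  covered (12 px):
    . . . . . . . . . . . .
    . . X X X X . . . . . .
    . . . . X X X X X X . .
    . . . . . . . X X . . .
    . . . . . . . . . . . .
    . . . . . . . . . . . .

Z-buffer (winner per pixel, '.' = empty):
  . . . . . . . . . . . .
  . . 1 1 1 1 . . . . . .
  . . . . 1 1 1 1 1 1 . .
  . . . . . 0 0 1 1 . . .
  . . . . . . 0 0 . . . .
  . . . . . . . . . . . .

Final: 1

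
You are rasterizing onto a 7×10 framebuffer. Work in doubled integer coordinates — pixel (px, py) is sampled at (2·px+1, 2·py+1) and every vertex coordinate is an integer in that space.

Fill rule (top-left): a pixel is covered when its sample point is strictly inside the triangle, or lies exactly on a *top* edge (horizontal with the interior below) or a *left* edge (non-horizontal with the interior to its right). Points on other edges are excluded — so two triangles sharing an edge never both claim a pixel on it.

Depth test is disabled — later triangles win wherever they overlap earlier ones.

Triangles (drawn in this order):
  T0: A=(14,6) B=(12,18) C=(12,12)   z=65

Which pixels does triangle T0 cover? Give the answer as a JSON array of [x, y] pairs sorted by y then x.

T0:
  2·area = 12
  edge (14, 6)→(12, 18): d=(-2,12) right/bottom  bias=-1
  edge (12, 18)→(12, 12): d=(0,-6) top-left  bias=+0
  edge (12, 12)→(14, 6): d=(2,-6) top-left  bias=+0
    (6,4)@(13, 9): e=[6,6,0] → █  [on edge]
    (6,5)@(13, 11): e=[2,6,4] → █
    (6,6)@(13, 13): e=[-2,6,8] → ·
    (5,7)@(11, 15): e=[18,-6,0] → ·  [on edge]
  covered (2 px):
    · · · · · · ·
    · · · · · · ·
    · · · · · · ·
    · · · · · · ·
    · · · · · · █
    · · · · · · █
    · · · · · · ·
    · · · · · · ·
    · · · · · · ·
    · · · · · · ·

Answer: [[6,4],[6,5]]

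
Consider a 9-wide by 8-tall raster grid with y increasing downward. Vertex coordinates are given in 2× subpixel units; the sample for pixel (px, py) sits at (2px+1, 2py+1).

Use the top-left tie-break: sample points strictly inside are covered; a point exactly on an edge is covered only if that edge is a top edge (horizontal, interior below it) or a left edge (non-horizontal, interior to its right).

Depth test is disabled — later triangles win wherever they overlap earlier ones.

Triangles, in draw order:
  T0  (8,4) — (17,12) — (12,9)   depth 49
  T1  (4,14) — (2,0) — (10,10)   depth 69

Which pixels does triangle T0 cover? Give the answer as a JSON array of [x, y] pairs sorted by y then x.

T0:
  2·area = 13
  edge (8, 4)→(17, 12): d=(9,8) right/bottom  bias=-1
  edge (17, 12)→(12, 9): d=(-5,-3) top-left  bias=+0
  edge (12, 9)→(8, 4): d=(-4,-5) top-left  bias=+0
    (4,2)@(9, 5): e=[1,11,1] → █
    (5,2)@(11, 5): e=[-15,17,11] → ·
    (4,3)@(9, 7): e=[19,1,-7] → ·
    (5,3)@(11, 7): e=[3,7,3] → █
    (6,3)@(13, 7): e=[-13,13,13] → ·
    (5,4)@(11, 9): e=[21,-3,-5] → ·
    (6,4)@(13, 9): e=[5,3,5] → █
    (7,4)@(15, 9): e=[-11,9,15] → ·
    (6,5)@(13, 11): e=[23,-7,-3] → ·
  covered (3 px):
    · · · · · · · · ·
    · · · · · · · · ·
    · · · · █ · · · ·
    · · · · · █ · · ·
    · · · · · · █ · ·
    · · · · · · · · ·
    · · · · · · · · ·
    · · · · · · · · ·
T1:
  2·area = 92
  edge (4, 14)→(2, 0): d=(-2,-14) top-left  bias=+0
  edge (2, 0)→(10, 10): d=(8,10) right/bottom  bias=-1
  edge (10, 10)→(4, 14): d=(-6,4) right/bottom  bias=-1
    (1,1)@(3, 3): e=[8,14,70] → █
    (2,1)@(5, 3): e=[36,-6,62] → ·
    (1,2)@(3, 5): e=[4,30,58] → █
    (2,2)@(5, 5): e=[32,10,50] → █
    (3,2)@(7, 5): e=[60,-10,42] → ·
    (1,3)@(3, 7): e=[0,46,46] → █  [on edge]
    (3,3)@(7, 7): e=[56,6,30] → █
    (4,3)@(9, 7): e=[84,-14,22] → ·
    (1,4)@(3, 9): e=[-4,62,34] → ·
    (2,4)@(5, 9): e=[24,42,26] → █
    (4,4)@(9, 9): e=[80,2,10] → █
    (5,4)@(11, 9): e=[108,-18,2] → ·
  covered (12 px):
    · · · · · · · · ·
    · █ · · · · · · ·
    · █ █ · · · · · ·
    · █ █ █ · · · · ·
    · · █ █ █ · · · ·
    · · █ █ · · · · ·
    · · █ · · · · · ·
    · · · · · · · · ·

Final: [[4,2],[5,3],[6,4]]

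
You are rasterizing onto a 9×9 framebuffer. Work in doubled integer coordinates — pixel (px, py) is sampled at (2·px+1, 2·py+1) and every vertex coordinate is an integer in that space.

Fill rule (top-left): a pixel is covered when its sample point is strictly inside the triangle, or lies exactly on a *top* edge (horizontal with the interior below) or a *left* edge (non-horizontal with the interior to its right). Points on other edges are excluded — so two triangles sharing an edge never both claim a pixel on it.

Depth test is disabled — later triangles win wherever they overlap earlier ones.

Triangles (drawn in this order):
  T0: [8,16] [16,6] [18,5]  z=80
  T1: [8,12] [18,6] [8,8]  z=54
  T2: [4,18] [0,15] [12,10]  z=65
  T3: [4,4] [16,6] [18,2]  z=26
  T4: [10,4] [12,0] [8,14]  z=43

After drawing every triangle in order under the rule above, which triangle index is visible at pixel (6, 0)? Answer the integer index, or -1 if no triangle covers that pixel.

T0:
  2·area = 12
  edge (8, 16)→(16, 6): d=(8,-10) top-left  bias=+0
  edge (16, 6)→(18, 5): d=(2,-1) top-left  bias=+0
  edge (18, 5)→(8, 16): d=(-10,11) right/bottom  bias=-1
  covered (0 px):
    · · · · · · · · ·
    · · · · · · · · ·
    · · · · · · · · ·
    · · · · · · · · ·
    · · · · · · · · ·
    · · · · · · · · ·
    · · · · · · · · ·
    · · · · · · · · ·
    · · · · · · · · ·
T1:
  2·area = 40  (B↔C swapped to make it positive)
  edge (8, 12)→(8, 8): d=(0,-4) top-left  bias=+0
  edge (8, 8)→(18, 6): d=(10,-2) top-left  bias=+0
  edge (18, 6)→(8, 12): d=(-10,6) right/bottom  bias=-1
    (6,3)@(13, 7): e=[20,0,20] → #  [on edge]
    (7,3)@(15, 7): e=[28,4,8] → #
    (8,3)@(17, 7): e=[36,8,-4] → ·
    (1,4)@(3, 9): e=[-20,0,60] → ·  [on edge]
    (4,4)@(9, 9): e=[4,12,24] → #
    (5,4)@(11, 9): e=[12,16,12] → #
    (6,4)@(13, 9): e=[20,20,0] → ·  [on edge]
    (7,4)@(15, 9): e=[28,24,-12] → ·
    (4,5)@(9, 11): e=[4,32,4] → #
    (5,5)@(11, 11): e=[12,36,-8] → ·
    (4,6)@(9, 13): e=[4,52,-16] → ·
    (1,7)@(3, 15): e=[-20,60,0] → ·  [on edge]
  covered (5 px):
    · · · · · · · · ·
    · · · · · · · · ·
    · · · · · · · · ·
    · · · · · · # # ·
    · · · · # # · · ·
    · · · · # · · · ·
    · · · · · · · · ·
    · · · · · · · · ·
    · · · · · · · · ·
T2:
  2·area = 56
  edge (4, 18)→(0, 15): d=(-4,-3) top-left  bias=+0
  edge (0, 15)→(12, 10): d=(12,-5) top-left  bias=+0
  edge (12, 10)→(4, 18): d=(-8,8) right/bottom  bias=-1
    (8,2)@(17, 5): e=[91,-35,0] → ·  [on edge]
    (7,3)@(15, 7): e=[77,-21,0] → ·  [on edge]
    (6,4)@(13, 9): e=[63,-7,0] → ·  [on edge]
    (5,5)@(11, 11): e=[49,7,0] → ·  [on edge]
    (2,6)@(5, 13): e=[23,1,32] → #
    (3,6)@(7, 13): e=[29,11,16] → #
    (4,6)@(9, 13): e=[35,21,0] → ·  [on edge]
    (0,7)@(1, 15): e=[3,5,48] → #
    (1,7)@(3, 15): e=[9,15,32] → #
    (3,7)@(7, 15): e=[21,35,0] → ·  [on edge]
    (0,8)@(1, 17): e=[-5,29,32] → ·
    (1,8)@(3, 17): e=[1,39,16] → #
    (2,8)@(5, 17): e=[7,49,0] → ·  [on edge]
  covered (6 px):
    · · · · · · · · ·
    · · · · · · · · ·
    · · · · · · · · ·
    · · · · · · · · ·
    · · · · · · · · ·
    · · · · · · · · ·
    · · # # · · · · ·
    # # # · · · · · ·
    · # · · · · · · ·
T3:
  2·area = 52  (B↔C swapped to make it positive)
  edge (4, 4)→(18, 2): d=(14,-2) top-left  bias=+0
  edge (18, 2)→(16, 6): d=(-2,4) right/bottom  bias=-1
  edge (16, 6)→(4, 4): d=(-12,-2) top-left  bias=+0
    (5,1)@(11, 3): e=[0,26,26] → #  [on edge]
    (6,1)@(13, 3): e=[4,18,30] → #
    (7,1)@(15, 3): e=[8,10,34] → #
    (8,1)@(17, 3): e=[12,2,38] → #
    (5,2)@(11, 5): e=[28,22,2] → #
    (8,2)@(17, 5): e=[40,-2,14] → ·
    (5,3)@(11, 7): e=[56,18,-22] → ·
    (6,3)@(13, 7): e=[60,10,-18] → ·
    (7,3)@(15, 7): e=[64,2,-14] → ·
  covered (7 px):
    · · · · · · · · ·
    · · · · · # # # #
    · · · · · # # # ·
    · · · · · · · · ·
    · · · · · · · · ·
    · · · · · · · · ·
    · · · · · · · · ·
    · · · · · · · · ·
    · · · · · · · · ·
T4:
  2·area = 12
  edge (10, 4)→(12, 0): d=(2,-4) top-left  bias=+0
  edge (12, 0)→(8, 14): d=(-4,14) right/bottom  bias=-1
  edge (8, 14)→(10, 4): d=(2,-10) top-left  bias=+0
    (5,1)@(11, 3): e=[2,2,8] → #
    (6,1)@(13, 3): e=[10,-26,28] → ·
    (5,2)@(11, 5): e=[6,-6,12] → ·
    (4,4)@(9, 9): e=[6,6,0] → #  [on edge]
    (5,4)@(11, 9): e=[14,-22,20] → ·
    (4,5)@(9, 11): e=[10,-2,4] → ·
  covered (2 px):
    · · · · · · · · ·
    · · · · · # · · ·
    · · · · · · · · ·
    · · · · · · · · ·
    · · · · # · · · ·
    · · · · · · · · ·
    · · · · · · · · ·
    · · · · · · · · ·
    · · · · · · · · ·

Z-buffer (winner per pixel, '.' = empty):
  . . . . . . . . .
  . . . . . 4 3 3 3
  . . . . . 3 3 3 .
  . . . . . . 1 1 .
  . . . . 4 1 . . .
  . . . . 1 . . . .
  . . 2 2 . . . . .
  2 2 2 . . . . . .
  . 2 . . . . . . .

Final: -1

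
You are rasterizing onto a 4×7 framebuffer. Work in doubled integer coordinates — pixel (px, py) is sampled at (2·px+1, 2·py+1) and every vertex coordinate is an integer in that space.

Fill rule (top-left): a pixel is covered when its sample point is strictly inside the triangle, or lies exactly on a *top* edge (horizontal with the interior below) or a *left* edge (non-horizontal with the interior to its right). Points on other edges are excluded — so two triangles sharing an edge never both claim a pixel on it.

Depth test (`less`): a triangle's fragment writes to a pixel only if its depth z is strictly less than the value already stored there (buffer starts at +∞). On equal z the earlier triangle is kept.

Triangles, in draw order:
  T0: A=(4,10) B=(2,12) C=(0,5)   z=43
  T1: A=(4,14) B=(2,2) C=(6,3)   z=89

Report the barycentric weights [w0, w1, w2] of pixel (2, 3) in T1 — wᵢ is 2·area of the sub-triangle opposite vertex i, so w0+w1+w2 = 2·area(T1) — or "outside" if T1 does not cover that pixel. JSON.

T0:
  2·area = 18
  edge (4, 10)→(2, 12): d=(-2,2) right/bottom  bias=-1
  edge (2, 12)→(0, 5): d=(-2,-7) top-left  bias=+0
  edge (0, 5)→(4, 10): d=(4,5) right/bottom  bias=-1
    (0,3)@(1, 7): e=[12,3,3] → #
    (1,3)@(3, 7): e=[8,17,-7] → ·
    (3,3)@(7, 7): e=[0,45,-27] → ·  [on edge]
    (0,4)@(1, 9): e=[8,-1,11] → ·
    (1,4)@(3, 9): e=[4,13,1] → #
    (2,4)@(5, 9): e=[0,27,-9] → ·  [on edge]
    (1,5)@(3, 11): e=[0,9,9] → ·  [on edge]
    (0,6)@(1, 13): e=[0,-9,27] → ·  [on edge]
  covered (2 px):
    · · · ·
    · · · ·
    · · · ·
    # · · ·
    · # · ·
    · · · ·
    · · · ·
T1:
  2·area = 46
  edge (4, 14)→(2, 2): d=(-2,-12) top-left  bias=+0
  edge (2, 2)→(6, 3): d=(4,1) right/bottom  bias=-1
  edge (6, 3)→(4, 14): d=(-2,11) right/bottom  bias=-1
    (1,1)@(3, 3): e=[10,3,33] → #
    (2,1)@(5, 3): e=[34,1,11] → #
    (3,1)@(7, 3): e=[58,-1,-11] → ·
    (1,2)@(3, 5): e=[6,11,29] → #
    (3,2)@(7, 5): e=[54,7,-15] → ·
    (1,3)@(3, 7): e=[2,19,25] → #
    (3,3)@(7, 7): e=[50,15,-19] → ·
    (1,4)@(3, 9): e=[-2,27,21] → ·
    (2,4)@(5, 9): e=[22,25,-1] → ·
  covered (6 px):
    · · · ·
    · # # ·
    · # # ·
    · # # ·
    · · · ·
    · · · ·
    · · · ·

Answer: [17,3,26]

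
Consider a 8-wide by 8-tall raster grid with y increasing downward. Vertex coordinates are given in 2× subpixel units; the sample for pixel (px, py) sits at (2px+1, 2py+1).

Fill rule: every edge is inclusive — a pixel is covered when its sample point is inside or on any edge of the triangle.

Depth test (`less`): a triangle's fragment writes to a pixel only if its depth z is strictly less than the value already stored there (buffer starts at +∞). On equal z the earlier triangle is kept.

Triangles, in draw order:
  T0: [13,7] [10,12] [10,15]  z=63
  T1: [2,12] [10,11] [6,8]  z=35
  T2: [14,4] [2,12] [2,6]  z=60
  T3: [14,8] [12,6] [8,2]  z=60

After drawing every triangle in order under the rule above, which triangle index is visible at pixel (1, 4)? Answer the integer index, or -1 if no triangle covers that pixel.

T0:
  2·area = 9  (B↔C swapped to make it positive)
  edge (13, 7)→(10, 15): d=(-3,8) inclusive
  edge (10, 15)→(10, 12): d=(0,-3) inclusive
  edge (10, 12)→(13, 7): d=(3,-5) inclusive
    (6,3)@(13, 7): e=[0,9,0] → █  [on edge]
    (7,3)@(15, 7): e=[-16,15,10] → ·
    (6,4)@(13, 9): e=[-6,9,6] → ·
    (5,5)@(11, 11): e=[4,3,2] → █
    (6,5)@(13, 11): e=[-12,9,12] → ·
    (5,6)@(11, 13): e=[-2,3,8] → ·
  covered (2 px):
    · · · · · · · ·
    · · · · · · · ·
    · · · · · · · ·
    · · · · · · █ ·
    · · · · · · · ·
    · · · · · █ · ·
    · · · · · · · ·
    · · · · · · · ·
T1:
  2·area = 28  (B↔C swapped to make it positive)
  edge (2, 12)→(6, 8): d=(4,-4) inclusive
  edge (6, 8)→(10, 11): d=(4,3) inclusive
  edge (10, 11)→(2, 12): d=(-8,1) inclusive
    (6,0)@(13, 1): e=[0,-49,77] → ·  [on edge]
    (5,1)@(11, 3): e=[0,-35,63] → ·  [on edge]
    (4,2)@(9, 5): e=[0,-21,49] → ·  [on edge]
    (3,3)@(7, 7): e=[0,-7,35] → ·  [on edge]
    (2,4)@(5, 9): e=[0,7,21] → █  [on edge]
    (3,4)@(7, 9): e=[8,1,19] → █
    (4,4)@(9, 9): e=[16,-5,17] → ·
    (1,5)@(3, 11): e=[0,21,7] → █  [on edge]
    (4,5)@(9, 11): e=[24,3,1] → █
    (5,5)@(11, 11): e=[32,-3,-1] → ·
    (0,6)@(1, 13): e=[0,35,-7] → ·  [on edge]
    (1,6)@(3, 13): e=[8,29,-9] → ·
  covered (6 px):
    · · · · · · · ·
    · · · · · · · ·
    · · · · · · · ·
    · · · · · · · ·
    · · █ █ · · · ·
    · █ █ █ █ · · ·
    · · · · · · · ·
    · · · · · · · ·
T2:
  2·area = 72
  edge (14, 4)→(2, 12): d=(-12,8) inclusive
  edge (2, 12)→(2, 6): d=(0,-6) inclusive
  edge (2, 6)→(14, 4): d=(12,-2) inclusive
    (4,2)@(9, 5): e=[28,42,2] → █
    (5,2)@(11, 5): e=[12,54,6] → █
    (6,2)@(13, 5): e=[-4,66,10] → ·
    (1,3)@(3, 7): e=[52,6,14] → █
    (2,3)@(5, 7): e=[36,18,18] → █
    (3,3)@(7, 7): e=[20,30,22] → █
    (5,3)@(11, 7): e=[-12,54,30] → ·
    (1,4)@(3, 9): e=[28,6,38] → █
    (3,4)@(7, 9): e=[-4,30,46] → ·
    (4,4)@(9, 9): e=[-20,42,50] → ·
    (1,5)@(3, 11): e=[4,6,62] → █
    (2,5)@(5, 11): e=[-12,18,66] → ·
  covered (9 px):
    · · · · · · · ·
    · · · · · · · ·
    · · · · █ █ · ·
    · █ █ █ █ · · ·
    · █ █ · · · · ·
    · █ · · · · · ·
    · · · · · · · ·
    · · · · · · · ·
T3:
  degenerate (2·area = 0) — covers nothing

Z-buffer (winner per pixel, '.' = empty):
  . . . . . . . .
  . . . . . . . .
  . . . . 2 2 . .
  . 2 2 2 2 . 0 .
  . 2 1 1 . . . .
  . 1 1 1 1 0 . .
  . . . . . . . .
  . . . . . . . .

Answer: 2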